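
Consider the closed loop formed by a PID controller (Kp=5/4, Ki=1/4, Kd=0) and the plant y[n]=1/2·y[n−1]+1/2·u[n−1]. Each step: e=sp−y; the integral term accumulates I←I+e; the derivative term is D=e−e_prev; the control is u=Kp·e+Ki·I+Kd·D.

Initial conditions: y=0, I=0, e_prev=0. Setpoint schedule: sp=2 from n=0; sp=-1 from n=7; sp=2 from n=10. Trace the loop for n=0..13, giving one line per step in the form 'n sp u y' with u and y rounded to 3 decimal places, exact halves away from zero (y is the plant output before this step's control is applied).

0 2 3.000 0.000
1 2 1.250 1.500
2 2 1.563 1.375
3 2 1.578 1.469
4 2 1.629 1.523
5 2 1.669 1.576
6 2 1.705 1.623
7 -1 -2.762 1.664
8 -1 -0.109 -0.549
9 -1 -0.552 -0.329
10 2 3.948 -0.440
11 2 1.267 1.754
12 2 1.693 1.510
13 2 1.678 1.602

(exact arithmetic carried between steps; '≈' marks a value shown rounded to 6 d.p. or computed from one; I and e_prev carry over from the previous line; the table rounds u and y to 3 d.p., halves away from zero)
n=0: y=0, sp=2, e=sp−y=2; I=2, D=e−e_prev=2; u=5/4·2+1/4·2+0·2=3; next y=1/2·0+1/2·3=1.5
n=1: y=1.5, sp=2, e=sp−y=0.5; I=2.5, D=e−e_prev=-1.5; u=5/4·0.5+1/4·2.5+0·(-1.5)=1.25; next y=1/2·1.5+1/2·1.25=1.375
n=2: y=1.375, sp=2, e=sp−y=0.625; I=3.125, D=e−e_prev=0.125; u=5/4·0.625+1/4·3.125+0·0.125=1.5625; next y=1/2·1.375+1/2·1.5625=1.46875
n=3: y=1.46875, sp=2, e=sp−y=0.53125; I=3.65625, D=e−e_prev=-0.09375; u=5/4·0.53125+1/4·3.65625+0·(-0.09375)=1.578125; next y=1/2·1.46875+1/2·1.578125≈1.523438
n=4: y≈1.523438, sp=2, e=sp−y≈0.476563; I≈4.132813, D=e−e_prev≈-0.054688; u=5/4·0.476563+1/4·4.132813+0·(-0.054688)≈1.628906; next y=1/2·1.523438+1/2·1.628906≈1.576172
n=5: y≈1.576172, sp=2, e=sp−y≈0.423828; I≈4.556641, D=e−e_prev≈-0.052734; u=5/4·0.423828+1/4·4.556641+0·(-0.052734)≈1.668945; next y=1/2·1.576172+1/2·1.668945≈1.622559
n=6: y≈1.622559, sp=2, e=sp−y≈0.377441; I≈4.934082, D=e−e_prev≈-0.046387; u=5/4·0.377441+1/4·4.934082+0·(-0.046387)≈1.705322; next y=1/2·1.622559+1/2·1.705322≈1.663940
n=7: y≈1.663940, sp=-1, e=sp−y≈-2.663940; I≈2.270142, D=e−e_prev≈-3.041382; u=5/4·(-2.663940)+1/4·2.270142+0·(-3.041382)≈-2.762390; next y=1/2·1.663940+1/2·(-2.762390)≈-0.549225
n=8: y≈-0.549225, sp=-1, e=sp−y≈-0.450775; I≈1.819366, D=e−e_prev≈2.213165; u=5/4·(-0.450775)+1/4·1.819366+0·2.213165≈-0.108627; next y=1/2·(-0.549225)+1/2·(-0.108627)≈-0.328926
n=9: y≈-0.328926, sp=-1, e=sp−y≈-0.671074; I≈1.148293, D=e−e_prev≈-0.220299; u=5/4·(-0.671074)+1/4·1.148293+0·(-0.220299)≈-0.551769; next y=1/2·(-0.328926)+1/2·(-0.551769)≈-0.440348
n=10: y≈-0.440348, sp=2, e=sp−y≈2.440348; I≈3.588640, D=e−e_prev≈3.111422; u=5/4·2.440348+1/4·3.588640+0·3.111422≈3.947595; next y=1/2·(-0.440348)+1/2·3.947595≈1.753623
n=11: y≈1.753623, sp=2, e=sp−y≈0.246377; I≈3.835017, D=e−e_prev≈-2.193971; u=5/4·0.246377+1/4·3.835017+0·(-2.193971)≈1.266725; next y=1/2·1.753623+1/2·1.266725≈1.510174
n=12: y≈1.510174, sp=2, e=sp−y≈0.489826; I≈4.324843, D=e−e_prev≈0.243449; u=5/4·0.489826+1/4·4.324843+0·0.243449≈1.693493; next y=1/2·1.510174+1/2·1.693493≈1.601834
n=13: y≈1.601834, sp=2, e=sp−y≈0.398166; I≈4.723009, D=e−e_prev≈-0.091659; u=5/4·0.398166+1/4·4.723009+0·(-0.091659)≈1.678460; next y=1/2·1.601834+1/2·1.678460≈1.640147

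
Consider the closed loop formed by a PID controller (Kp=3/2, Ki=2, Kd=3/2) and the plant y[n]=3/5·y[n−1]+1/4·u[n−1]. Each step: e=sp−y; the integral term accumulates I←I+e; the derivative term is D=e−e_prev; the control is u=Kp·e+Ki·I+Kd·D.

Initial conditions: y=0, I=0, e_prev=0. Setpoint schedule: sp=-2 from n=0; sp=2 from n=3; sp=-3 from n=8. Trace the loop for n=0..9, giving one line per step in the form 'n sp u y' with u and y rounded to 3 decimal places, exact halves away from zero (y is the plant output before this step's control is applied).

0 -2 -10.000 0.000
1 -2 1.500 -2.500
2 -2 -8.125 -1.125
3 2 20.094 -2.706
4 2 -9.395 3.400
5 2 15.508 -0.309
6 2 -5.440 3.692
7 2 11.361 0.855
8 -3 -28.095 3.353
9 -3 12.271 -5.012

(exact arithmetic carried between steps; '≈' marks a value shown rounded to 6 d.p. or computed from one; I and e_prev carry over from the previous line; the table rounds u and y to 3 d.p., halves away from zero)
n=0: y=0, sp=-2, e=sp−y=-2; I=-2, D=e−e_prev=-2; u=3/2·(-2)+2·(-2)+3/2·(-2)=-10; next y=3/5·0+1/4·(-10)=-2.5
n=1: y=-2.5, sp=-2, e=sp−y=0.5; I=-1.5, D=e−e_prev=2.5; u=3/2·0.5+2·(-1.5)+3/2·2.5=1.5; next y=3/5·(-2.5)+1/4·1.5=-1.125
n=2: y=-1.125, sp=-2, e=sp−y=-0.875; I=-2.375, D=e−e_prev=-1.375; u=3/2·(-0.875)+2·(-2.375)+3/2·(-1.375)=-8.125; next y=3/5·(-1.125)+1/4·(-8.125)=-2.70625
n=3: y=-2.70625, sp=2, e=sp−y=4.70625; I=2.33125, D=e−e_prev=5.58125; u=3/2·4.70625+2·2.33125+3/2·5.58125=20.09375; next y=3/5·(-2.70625)+1/4·20.09375≈3.399688
n=4: y≈3.399688, sp=2, e=sp−y≈-1.399688; I≈0.931563, D=e−e_prev≈-6.105938; u=3/2·(-1.399688)+2·0.931563+3/2·(-6.105938)≈-9.395313; next y=3/5·3.399688+1/4·(-9.395313)≈-0.309016
n=5: y≈-0.309016, sp=2, e=sp−y≈2.309016; I≈3.240578, D=e−e_prev≈3.708703; u=3/2·2.309016+2·3.240578+3/2·3.708703≈15.507734; next y=3/5·(-0.309016)+1/4·15.507734≈3.691524
n=6: y≈3.691524, sp=2, e=sp−y≈-1.691524; I≈1.549054, D=e−e_prev≈-4.000540; u=3/2·(-1.691524)+2·1.549054+3/2·(-4.000540)≈-5.439988; next y=3/5·3.691524+1/4·(-5.439988)≈0.854917
n=7: y≈0.854917, sp=2, e=sp−y≈1.145083; I≈2.694136, D=e−e_prev≈2.836607; u=3/2·1.145083+2·2.694136+3/2·2.836607≈11.360807; next y=3/5·0.854917+1/4·11.360807≈3.353152
n=8: y≈3.353152, sp=-3, e=sp−y≈-6.353152; I≈-3.659016, D=e−e_prev≈-7.498235; u=3/2·(-6.353152)+2·(-3.659016)+3/2·(-7.498235)≈-28.095112; next y=3/5·3.353152+1/4·(-28.095112)≈-5.011887
n=9: y≈-5.011887, sp=-3, e=sp−y≈2.011887; I≈-1.647129, D=e−e_prev≈8.365039; u=3/2·2.011887+2·(-1.647129)+3/2·8.365039≈12.271130; next y=3/5·(-5.011887)+1/4·12.271130≈0.060651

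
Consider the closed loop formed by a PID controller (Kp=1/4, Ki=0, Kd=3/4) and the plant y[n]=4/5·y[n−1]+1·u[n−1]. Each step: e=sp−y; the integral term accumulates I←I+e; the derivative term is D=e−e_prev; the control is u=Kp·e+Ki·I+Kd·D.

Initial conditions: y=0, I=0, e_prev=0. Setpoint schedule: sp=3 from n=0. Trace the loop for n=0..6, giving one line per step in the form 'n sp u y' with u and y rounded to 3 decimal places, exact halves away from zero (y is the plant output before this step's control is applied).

0 3 3.000 0.000
1 3 -2.250 3.000
2 3 2.850 0.150
3 3 -2.108 2.970
4 3 2.709 0.269
5 3 -1.972 2.924
6 3 2.576 0.367

(exact arithmetic carried between steps; '≈' marks a value shown rounded to 6 d.p. or computed from one; I and e_prev carry over from the previous line; the table rounds u and y to 3 d.p., halves away from zero)
n=0: y=0, sp=3, e=sp−y=3; I=3, D=e−e_prev=3; u=1/4·3+0·3+3/4·3=3; next y=4/5·0+1·3=3
n=1: y=3, sp=3, e=sp−y=0; I=3, D=e−e_prev=-3; u=1/4·0+0·3+3/4·(-3)=-2.25; next y=4/5·3+1·(-2.25)=0.15
n=2: y=0.15, sp=3, e=sp−y=2.85; I=5.85, D=e−e_prev=2.85; u=1/4·2.85+0·5.85+3/4·2.85=2.85; next y=4/5·0.15+1·2.85=2.97
n=3: y=2.97, sp=3, e=sp−y=0.03; I=5.88, D=e−e_prev=-2.82; u=1/4·0.03+0·5.88+3/4·(-2.82)=-2.1075; next y=4/5·2.97+1·(-2.1075)=0.2685
n=4: y=0.2685, sp=3, e=sp−y=2.7315; I=8.6115, D=e−e_prev=2.7015; u=1/4·2.7315+0·8.6115+3/4·2.7015=2.709; next y=4/5·0.2685+1·2.709=2.9238
n=5: y=2.9238, sp=3, e=sp−y=0.0762; I=8.6877, D=e−e_prev=-2.6553; u=1/4·0.0762+0·8.6877+3/4·(-2.6553)=-1.972425; next y=4/5·2.9238+1·(-1.972425)=0.366615
n=6: y=0.366615, sp=3, e=sp−y=2.633385; I=11.321085, D=e−e_prev=2.557185; u=1/4·2.633385+0·11.321085+3/4·2.557185=2.576235; next y=4/5·0.366615+1·2.576235=2.869527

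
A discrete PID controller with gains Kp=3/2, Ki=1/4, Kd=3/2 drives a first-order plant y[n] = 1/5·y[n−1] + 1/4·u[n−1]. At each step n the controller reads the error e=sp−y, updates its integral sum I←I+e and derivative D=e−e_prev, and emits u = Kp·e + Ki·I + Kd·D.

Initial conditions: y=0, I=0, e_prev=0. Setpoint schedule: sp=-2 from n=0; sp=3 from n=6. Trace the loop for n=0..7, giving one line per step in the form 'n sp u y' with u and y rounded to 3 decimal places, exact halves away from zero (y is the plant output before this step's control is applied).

(exact arithmetic carried between steps; '≈' marks a value shown rounded to 6 d.p. or computed from one; I and e_prev carry over from the previous line; the table rounds u and y to 3 d.p., halves away from zero)
n=0: y=0, sp=-2, e=sp−y=-2; I=-2, D=e−e_prev=-2; u=3/2·(-2)+1/4·(-2)+3/2·(-2)=-6.5; next y=1/5·0+1/4·(-6.5)=-1.625
n=1: y=-1.625, sp=-2, e=sp−y=-0.375; I=-2.375, D=e−e_prev=1.625; u=3/2·(-0.375)+1/4·(-2.375)+3/2·1.625=1.28125; next y=1/5·(-1.625)+1/4·1.28125≈-0.004688
n=2: y≈-0.004688, sp=-2, e=sp−y≈-1.995313; I≈-4.370313, D=e−e_prev≈-1.620313; u=3/2·(-1.995313)+1/4·(-4.370313)+3/2·(-1.620313)≈-6.516016; next y=1/5·(-0.004688)+1/4·(-6.516016)≈-1.629941
n=3: y≈-1.629941, sp=-2, e=sp−y≈-0.370059; I≈-4.740371, D=e−e_prev≈1.625254; u=3/2·(-0.370059)+1/4·(-4.740371)+3/2·1.625254≈0.697700; next y=1/5·(-1.629941)+1/4·0.697700≈-0.151563
n=4: y≈-0.151563, sp=-2, e=sp−y≈-1.848437; I≈-6.588808, D=e−e_prev≈-1.478378; u=3/2·(-1.848437)+1/4·(-6.588808)+3/2·(-1.478378)≈-6.637424; next y=1/5·(-0.151563)+1/4·(-6.637424)≈-1.689669
n=5: y≈-1.689669, sp=-2, e=sp−y≈-0.310331; I≈-6.899139, D=e−e_prev≈1.538106; u=3/2·(-0.310331)+1/4·(-6.899139)+3/2·1.538106≈0.116877; next y=1/5·(-1.689669)+1/4·0.116877≈-0.308715
n=6: y≈-0.308715, sp=3, e=sp−y≈3.308715; I≈-3.590425, D=e−e_prev≈3.619046; u=3/2·3.308715+1/4·(-3.590425)+3/2·3.619046≈9.494035; next y=1/5·(-0.308715)+1/4·9.494035≈2.311766
n=7: y≈2.311766, sp=3, e=sp−y≈0.688234; I≈-2.902190, D=e−e_prev≈-2.620480; u=3/2·0.688234+1/4·(-2.902190)+3/2·(-2.620480)≈-3.623917; next y=1/5·2.311766+1/4·(-3.623917)≈-0.443626

0 -2 -6.500 0.000
1 -2 1.281 -1.625
2 -2 -6.516 -0.005
3 -2 0.698 -1.630
4 -2 -6.637 -0.152
5 -2 0.117 -1.690
6 3 9.494 -0.309
7 3 -3.624 2.312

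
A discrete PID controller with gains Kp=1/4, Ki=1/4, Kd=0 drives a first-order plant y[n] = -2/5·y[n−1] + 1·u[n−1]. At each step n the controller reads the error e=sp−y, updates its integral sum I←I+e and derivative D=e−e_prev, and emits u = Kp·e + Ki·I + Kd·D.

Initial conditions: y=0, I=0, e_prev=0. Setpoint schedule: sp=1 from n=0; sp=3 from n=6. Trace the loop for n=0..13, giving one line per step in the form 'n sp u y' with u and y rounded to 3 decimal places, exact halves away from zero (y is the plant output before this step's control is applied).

(exact arithmetic carried between steps; '≈' marks a value shown rounded to 6 d.p. or computed from one; I and e_prev carry over from the previous line; the table rounds u and y to 3 d.p., halves away from zero)
n=0: y=0, sp=1, e=sp−y=1; I=1, D=e−e_prev=1; u=1/4·1+1/4·1+0·1=0.5; next y=-2/5·0+1·0.5=0.5
n=1: y=0.5, sp=1, e=sp−y=0.5; I=1.5, D=e−e_prev=-0.5; u=1/4·0.5+1/4·1.5+0·(-0.5)=0.5; next y=-2/5·0.5+1·0.5=0.3
n=2: y=0.3, sp=1, e=sp−y=0.7; I=2.2, D=e−e_prev=0.2; u=1/4·0.7+1/4·2.2+0·0.2=0.725; next y=-2/5·0.3+1·0.725=0.605
n=3: y=0.605, sp=1, e=sp−y=0.395; I=2.595, D=e−e_prev=-0.305; u=1/4·0.395+1/4·2.595+0·(-0.305)=0.7475; next y=-2/5·0.605+1·0.7475=0.5055
n=4: y=0.5055, sp=1, e=sp−y=0.4945; I=3.0895, D=e−e_prev=0.0995; u=1/4·0.4945+1/4·3.0895+0·0.0995=0.896; next y=-2/5·0.5055+1·0.896=0.6938
n=5: y=0.6938, sp=1, e=sp−y=0.3062; I=3.3957, D=e−e_prev=-0.1883; u=1/4·0.3062+1/4·3.3957+0·(-0.1883)=0.925475; next y=-2/5·0.6938+1·0.925475=0.647955
n=6: y=0.647955, sp=3, e=sp−y=2.352045; I=5.747745, D=e−e_prev=2.045845; u=1/4·2.352045+1/4·5.747745+0·2.045845≈2.024948; next y=-2/5·0.647955+1·2.024948≈1.765766
n=7: y≈1.765766, sp=3, e=sp−y≈1.234235; I≈6.981980, D=e−e_prev≈-1.117811; u=1/4·1.234235+1/4·6.981980+0·(-1.117811)≈2.054054; next y=-2/5·1.765766+1·2.054054≈1.347747
n=8: y≈1.347747, sp=3, e=sp−y≈1.652253; I≈8.634232, D=e−e_prev≈0.418018; u=1/4·1.652253+1/4·8.634232+0·0.418018≈2.571621; next y=-2/5·1.347747+1·2.571621≈2.032522
n=9: y≈2.032522, sp=3, e=sp−y≈0.967478; I≈9.601710, D=e−e_prev≈-0.684775; u=1/4·0.967478+1/4·9.601710+0·(-0.684775)≈2.642297; next y=-2/5·2.032522+1·2.642297≈1.829288
n=10: y≈1.829288, sp=3, e=sp−y≈1.170712; I≈10.772422, D=e−e_prev≈0.203234; u=1/4·1.170712+1/4·10.772422+0·0.203234≈2.985783; next y=-2/5·1.829288+1·2.985783≈2.254068
n=11: y≈2.254068, sp=3, e=sp−y≈0.745932; I≈11.518354, D=e−e_prev≈-0.424780; u=1/4·0.745932+1/4·11.518354+0·(-0.424780)≈3.066071; next y=-2/5·2.254068+1·3.066071≈2.164444
n=12: y≈2.164444, sp=3, e=sp−y≈0.835556; I≈12.353910, D=e−e_prev≈0.089624; u=1/4·0.835556+1/4·12.353910+0·0.089624≈3.297366; next y=-2/5·2.164444+1·3.297366≈2.431589
n=13: y≈2.431589, sp=3, e=sp−y≈0.568411; I≈12.922321, D=e−e_prev≈-0.267145; u=1/4·0.568411+1/4·12.922321+0·(-0.267145)≈3.372683; next y=-2/5·2.431589+1·3.372683≈2.400047

0 1 0.500 0.000
1 1 0.500 0.500
2 1 0.725 0.300
3 1 0.748 0.605
4 1 0.896 0.506
5 1 0.925 0.694
6 3 2.025 0.648
7 3 2.054 1.766
8 3 2.572 1.348
9 3 2.642 2.033
10 3 2.986 1.829
11 3 3.066 2.254
12 3 3.297 2.164
13 3 3.373 2.432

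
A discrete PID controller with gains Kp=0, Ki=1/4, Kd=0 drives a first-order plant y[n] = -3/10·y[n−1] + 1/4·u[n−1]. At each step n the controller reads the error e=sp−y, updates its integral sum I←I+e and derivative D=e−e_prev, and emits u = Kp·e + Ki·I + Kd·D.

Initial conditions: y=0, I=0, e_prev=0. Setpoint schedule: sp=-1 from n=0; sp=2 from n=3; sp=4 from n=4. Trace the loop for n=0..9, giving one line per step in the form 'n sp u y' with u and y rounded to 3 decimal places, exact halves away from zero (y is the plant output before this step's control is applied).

(exact arithmetic carried between steps; '≈' marks a value shown rounded to 6 d.p. or computed from one; I and e_prev carry over from the previous line; the table rounds u and y to 3 d.p., halves away from zero)
n=0: y=0, sp=-1, e=sp−y=-1; I=-1, D=e−e_prev=-1; u=0·(-1)+1/4·(-1)+0·(-1)=-0.25; next y=-3/10·0+1/4·(-0.25)=-0.0625
n=1: y=-0.0625, sp=-1, e=sp−y=-0.9375; I=-1.9375, D=e−e_prev=0.0625; u=0·(-0.9375)+1/4·(-1.9375)+0·0.0625=-0.484375; next y=-3/10·(-0.0625)+1/4·(-0.484375)≈-0.102344
n=2: y≈-0.102344, sp=-1, e=sp−y≈-0.897656; I≈-2.835156, D=e−e_prev≈0.039844; u=0·(-0.897656)+1/4·(-2.835156)+0·0.039844≈-0.708789; next y=-3/10·(-0.102344)+1/4·(-0.708789)≈-0.146494
n=3: y≈-0.146494, sp=2, e=sp−y≈2.146494; I≈-0.688662, D=e−e_prev≈3.044150; u=0·2.146494+1/4·(-0.688662)+0·3.044150≈-0.172166; next y=-3/10·(-0.146494)+1/4·(-0.172166)≈0.000907
n=4: y≈0.000907, sp=4, e=sp−y≈3.999093; I≈3.310431, D=e−e_prev≈1.852599; u=0·3.999093+1/4·3.310431+0·1.852599≈0.827608; next y=-3/10·0.000907+1/4·0.827608≈0.206630
n=5: y≈0.206630, sp=4, e=sp−y≈3.793370; I≈7.103801, D=e−e_prev≈-0.205723; u=0·3.793370+1/4·7.103801+0·(-0.205723)≈1.775950; next y=-3/10·0.206630+1/4·1.775950≈0.381999
n=6: y≈0.381999, sp=4, e=sp−y≈3.618001; I≈10.721803, D=e−e_prev≈-0.175369; u=0·3.618001+1/4·10.721803+0·(-0.175369)≈2.680451; next y=-3/10·0.381999+1/4·2.680451≈0.555513
n=7: y≈0.555513, sp=4, e=sp−y≈3.444487; I≈14.166289, D=e−e_prev≈-0.173514; u=0·3.444487+1/4·14.166289+0·(-0.173514)≈3.541572; next y=-3/10·0.555513+1/4·3.541572≈0.718739
n=8: y≈0.718739, sp=4, e=sp−y≈3.281261; I≈17.447550, D=e−e_prev≈-0.163226; u=0·3.281261+1/4·17.447550+0·(-0.163226)≈4.361888; next y=-3/10·0.718739+1/4·4.361888≈0.874850
n=9: y≈0.874850, sp=4, e=sp−y≈3.125150; I≈20.572700, D=e−e_prev≈-0.156111; u=0·3.125150+1/4·20.572700+0·(-0.156111)≈5.143175; next y=-3/10·0.874850+1/4·5.143175≈1.023339

0 -1 -0.250 0.000
1 -1 -0.484 -0.063
2 -1 -0.709 -0.102
3 2 -0.172 -0.146
4 4 0.828 0.001
5 4 1.776 0.207
6 4 2.680 0.382
7 4 3.542 0.556
8 4 4.362 0.719
9 4 5.143 0.875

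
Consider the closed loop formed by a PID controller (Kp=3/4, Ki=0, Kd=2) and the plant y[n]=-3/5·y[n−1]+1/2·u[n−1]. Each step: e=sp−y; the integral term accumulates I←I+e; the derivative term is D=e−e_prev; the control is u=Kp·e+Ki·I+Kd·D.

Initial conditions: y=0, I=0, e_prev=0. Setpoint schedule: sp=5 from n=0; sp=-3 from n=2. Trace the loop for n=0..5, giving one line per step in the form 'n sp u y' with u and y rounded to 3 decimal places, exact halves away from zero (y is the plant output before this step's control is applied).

0 5 13.750 0.000
1 5 -15.156 6.875
2 -3 27.684 -11.703
3 -3 -83.031 20.864
4 -3 188.071 -54.034
5 -3 -458.071 126.456

(exact arithmetic carried between steps; '≈' marks a value shown rounded to 6 d.p. or computed from one; I and e_prev carry over from the previous line; the table rounds u and y to 3 d.p., halves away from zero)
n=0: y=0, sp=5, e=sp−y=5; I=5, D=e−e_prev=5; u=3/4·5+0·5+2·5=13.75; next y=-3/5·0+1/2·13.75=6.875
n=1: y=6.875, sp=5, e=sp−y=-1.875; I=3.125, D=e−e_prev=-6.875; u=3/4·(-1.875)+0·3.125+2·(-6.875)=-15.15625; next y=-3/5·6.875+1/2·(-15.15625)=-11.703125
n=2: y=-11.703125, sp=-3, e=sp−y=8.703125; I=11.828125, D=e−e_prev=10.578125; u=3/4·8.703125+0·11.828125+2·10.578125≈27.683594; next y=-3/5·(-11.703125)+1/2·27.683594≈20.863672
n=3: y≈20.863672, sp=-3, e=sp−y≈-23.863672; I≈-12.035547, D=e−e_prev≈-32.566797; u=3/4·(-23.863672)+0·(-12.035547)+2·(-32.566797)≈-83.031348; next y=-3/5·20.863672+1/2·(-83.031348)≈-54.033877
n=4: y≈-54.033877, sp=-3, e=sp−y≈51.033877; I≈38.998330, D=e−e_prev≈74.897549; u=3/4·51.033877+0·38.998330+2·74.897549≈188.070505; next y=-3/5·(-54.033877)+1/2·188.070505≈126.455579
n=5: y≈126.455579, sp=-3, e=sp−y≈-129.455579; I≈-90.457249, D=e−e_prev≈-180.489456; u=3/4·(-129.455579)+0·(-90.457249)+2·(-180.489456)≈-458.070596; next y=-3/5·126.455579+1/2·(-458.070596)≈-304.908645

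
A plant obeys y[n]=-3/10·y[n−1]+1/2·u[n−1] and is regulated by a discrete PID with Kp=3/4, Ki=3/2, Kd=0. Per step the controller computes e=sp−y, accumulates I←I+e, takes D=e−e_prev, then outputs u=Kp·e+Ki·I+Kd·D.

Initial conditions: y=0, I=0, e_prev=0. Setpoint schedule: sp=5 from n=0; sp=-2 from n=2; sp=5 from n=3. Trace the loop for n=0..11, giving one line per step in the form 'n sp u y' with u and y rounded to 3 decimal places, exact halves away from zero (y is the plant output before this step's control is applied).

(exact arithmetic carried between steps; '≈' marks a value shown rounded to 6 d.p. or computed from one; I and e_prev carry over from the previous line; the table rounds u and y to 3 d.p., halves away from zero)
n=0: y=0, sp=5, e=sp−y=5; I=5, D=e−e_prev=5; u=3/4·5+3/2·5+0·5=11.25; next y=-3/10·0+1/2·11.25=5.625
n=1: y=5.625, sp=5, e=sp−y=-0.625; I=4.375, D=e−e_prev=-5.625; u=3/4·(-0.625)+3/2·4.375+0·(-5.625)=6.09375; next y=-3/10·5.625+1/2·6.09375=1.359375
n=2: y=1.359375, sp=-2, e=sp−y=-3.359375; I=1.015625, D=e−e_prev=-2.734375; u=3/4·(-3.359375)+3/2·1.015625+0·(-2.734375)≈-0.996094; next y=-3/10·1.359375+1/2·(-0.996094)≈-0.905859
n=3: y≈-0.905859, sp=5, e=sp−y≈5.905859; I≈6.921484, D=e−e_prev≈9.265234; u=3/4·5.905859+3/2·6.921484+0·9.265234≈14.811621; next y=-3/10·(-0.905859)+1/2·14.811621≈7.677568
n=4: y≈7.677568, sp=5, e=sp−y≈-2.677568; I≈4.243916, D=e−e_prev≈-8.583428; u=3/4·(-2.677568)+3/2·4.243916+0·(-8.583428)≈4.357698; next y=-3/10·7.677568+1/2·4.357698≈-0.124422
n=5: y≈-0.124422, sp=5, e=sp−y≈5.124422; I≈9.368338, D=e−e_prev≈7.801990; u=3/4·5.124422+3/2·9.368338+0·7.801990≈17.895823; next y=-3/10·(-0.124422)+1/2·17.895823≈8.985238
n=6: y≈8.985238, sp=5, e=sp−y≈-3.985238; I≈5.383100, D=e−e_prev≈-9.109659; u=3/4·(-3.985238)+3/2·5.383100+0·(-9.109659)≈5.085721; next y=-3/10·8.985238+1/2·5.085721≈-0.152711
n=7: y≈-0.152711, sp=5, e=sp−y≈5.152711; I≈10.535810, D=e−e_prev≈9.137949; u=3/4·5.152711+3/2·10.535810+0·9.137949≈19.668249; next y=-3/10·(-0.152711)+1/2·19.668249≈9.879938
n=8: y≈9.879938, sp=5, e=sp−y≈-4.879938; I≈5.655873, D=e−e_prev≈-10.032648; u=3/4·(-4.879938)+3/2·5.655873+0·(-10.032648)≈4.823856; next y=-3/10·9.879938+1/2·4.823856≈-0.552053
n=9: y≈-0.552053, sp=5, e=sp−y≈5.552053; I≈11.207926, D=e−e_prev≈10.431991; u=3/4·5.552053+3/2·11.207926+0·10.431991≈20.975929; next y=-3/10·(-0.552053)+1/2·20.975929≈10.653580
n=10: y≈10.653580, sp=5, e=sp−y≈-5.653580; I≈5.554346, D=e−e_prev≈-11.205634; u=3/4·(-5.653580)+3/2·5.554346+0·(-11.205634)≈4.091333; next y=-3/10·10.653580+1/2·4.091333≈-1.150408
n=11: y≈-1.150408, sp=5, e=sp−y≈6.150408; I≈11.704753, D=e−e_prev≈11.803988; u=3/4·6.150408+3/2·11.704753+0·11.803988≈22.169936; next y=-3/10·(-1.150408)+1/2·22.169936≈11.430090

0 5 11.250 0.000
1 5 6.094 5.625
2 -2 -0.996 1.359
3 5 14.812 -0.906
4 5 4.358 7.678
5 5 17.896 -0.124
6 5 5.086 8.985
7 5 19.668 -0.153
8 5 4.824 9.880
9 5 20.976 -0.552
10 5 4.091 10.654
11 5 22.170 -1.150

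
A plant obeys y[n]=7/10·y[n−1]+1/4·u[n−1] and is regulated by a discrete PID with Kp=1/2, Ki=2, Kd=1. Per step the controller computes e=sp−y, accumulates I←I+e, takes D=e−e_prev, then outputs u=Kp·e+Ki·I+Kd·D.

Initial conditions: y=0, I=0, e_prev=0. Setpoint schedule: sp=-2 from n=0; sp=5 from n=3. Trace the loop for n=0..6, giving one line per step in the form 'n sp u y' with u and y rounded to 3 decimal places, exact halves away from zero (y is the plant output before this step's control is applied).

0 -2 -7.000 0.000
1 -2 -2.875 -1.750
2 -2 -4.447 -1.944
3 5 21.597 -2.472
4 5 7.520 3.669
5 5 13.596 4.448
6 5 8.253 6.513

(exact arithmetic carried between steps; '≈' marks a value shown rounded to 6 d.p. or computed from one; I and e_prev carry over from the previous line; the table rounds u and y to 3 d.p., halves away from zero)
n=0: y=0, sp=-2, e=sp−y=-2; I=-2, D=e−e_prev=-2; u=1/2·(-2)+2·(-2)+1·(-2)=-7; next y=7/10·0+1/4·(-7)=-1.75
n=1: y=-1.75, sp=-2, e=sp−y=-0.25; I=-2.25, D=e−e_prev=1.75; u=1/2·(-0.25)+2·(-2.25)+1·1.75=-2.875; next y=7/10·(-1.75)+1/4·(-2.875)=-1.94375
n=2: y=-1.94375, sp=-2, e=sp−y=-0.05625; I=-2.30625, D=e−e_prev=0.19375; u=1/2·(-0.05625)+2·(-2.30625)+1·0.19375=-4.446875; next y=7/10·(-1.94375)+1/4·(-4.446875)≈-2.472344
n=3: y≈-2.472344, sp=5, e=sp−y≈7.472344; I≈5.166094, D=e−e_prev≈7.528594; u=1/2·7.472344+2·5.166094+1·7.528594≈21.596953; next y=7/10·(-2.472344)+1/4·21.596953≈3.668598
n=4: y≈3.668598, sp=5, e=sp−y≈1.331402; I≈6.497496, D=e−e_prev≈-6.140941; u=1/2·1.331402+2·6.497496+1·(-6.140941)≈7.519752; next y=7/10·3.668598+1/4·7.519752≈4.447956
n=5: y≈4.447956, sp=5, e=sp−y≈0.552044; I≈7.049540, D=e−e_prev≈-0.779359; u=1/2·0.552044+2·7.049540+1·(-0.779359)≈13.595743; next y=7/10·4.447956+1/4·13.595743≈6.512505
n=6: y≈6.512505, sp=5, e=sp−y≈-1.512505; I≈5.537035, D=e−e_prev≈-2.064549; u=1/2·(-1.512505)+2·5.537035+1·(-2.064549)≈8.253268; next y=7/10·6.512505+1/4·8.253268≈6.622071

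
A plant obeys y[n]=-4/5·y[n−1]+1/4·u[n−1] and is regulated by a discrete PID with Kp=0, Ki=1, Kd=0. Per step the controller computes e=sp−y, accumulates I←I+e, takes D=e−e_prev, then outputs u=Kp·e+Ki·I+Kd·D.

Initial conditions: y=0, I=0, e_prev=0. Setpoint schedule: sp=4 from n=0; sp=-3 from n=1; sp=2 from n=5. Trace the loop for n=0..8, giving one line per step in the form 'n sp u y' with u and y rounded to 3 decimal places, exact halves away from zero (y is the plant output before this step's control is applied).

(exact arithmetic carried between steps; '≈' marks a value shown rounded to 6 d.p. or computed from one; I and e_prev carry over from the previous line; the table rounds u and y to 3 d.p., halves away from zero)
n=0: y=0, sp=4, e=sp−y=4; I=4, D=e−e_prev=4; u=0·4+1·4+0·4=4; next y=-4/5·0+1/4·4=1
n=1: y=1, sp=-3, e=sp−y=-4; I=0, D=e−e_prev=-8; u=0·(-4)+1·0+0·(-8)=0; next y=-4/5·1+1/4·0=-0.8
n=2: y=-0.8, sp=-3, e=sp−y=-2.2; I=-2.2, D=e−e_prev=1.8; u=0·(-2.2)+1·(-2.2)+0·1.8=-2.2; next y=-4/5·(-0.8)+1/4·(-2.2)=0.09
n=3: y=0.09, sp=-3, e=sp−y=-3.09; I=-5.29, D=e−e_prev=-0.89; u=0·(-3.09)+1·(-5.29)+0·(-0.89)=-5.29; next y=-4/5·0.09+1/4·(-5.29)=-1.3945
n=4: y=-1.3945, sp=-3, e=sp−y=-1.6055; I=-6.8955, D=e−e_prev=1.4845; u=0·(-1.6055)+1·(-6.8955)+0·1.4845=-6.8955; next y=-4/5·(-1.3945)+1/4·(-6.8955)=-0.608275
n=5: y=-0.608275, sp=2, e=sp−y=2.608275; I=-4.287225, D=e−e_prev=4.213775; u=0·2.608275+1·(-4.287225)+0·4.213775=-4.287225; next y=-4/5·(-0.608275)+1/4·(-4.287225)≈-0.585186
n=6: y≈-0.585186, sp=2, e=sp−y≈2.585186; I≈-1.702039, D=e−e_prev≈-0.023089; u=0·2.585186+1·(-1.702039)+0·(-0.023089)≈-1.702039; next y=-4/5·(-0.585186)+1/4·(-1.702039)≈0.042639
n=7: y≈0.042639, sp=2, e=sp−y≈1.957361; I≈0.255322, D=e−e_prev≈-0.627826; u=0·1.957361+1·0.255322+0·(-0.627826)≈0.255322; next y=-4/5·0.042639+1/4·0.255322≈0.029719
n=8: y≈0.029719, sp=2, e=sp−y≈1.970281; I≈2.225603, D=e−e_prev≈0.012920; u=0·1.970281+1·2.225603+0·0.012920≈2.225603; next y=-4/5·0.029719+1/4·2.225603≈0.532625

0 4 4.000 0.000
1 -3 0.000 1.000
2 -3 -2.200 -0.800
3 -3 -5.290 0.090
4 -3 -6.896 -1.395
5 2 -4.287 -0.608
6 2 -1.702 -0.585
7 2 0.255 0.043
8 2 2.226 0.030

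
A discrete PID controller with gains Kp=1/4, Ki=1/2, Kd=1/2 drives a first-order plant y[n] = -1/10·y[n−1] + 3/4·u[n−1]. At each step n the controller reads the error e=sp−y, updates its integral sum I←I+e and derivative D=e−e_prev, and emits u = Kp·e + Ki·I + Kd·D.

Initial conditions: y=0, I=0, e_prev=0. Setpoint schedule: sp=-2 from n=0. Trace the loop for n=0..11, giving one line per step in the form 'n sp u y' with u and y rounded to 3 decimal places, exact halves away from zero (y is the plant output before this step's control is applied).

0 -2 -2.500 0.000
1 -2 -0.156 -1.875
2 -2 -3.588 0.070
3 -2 -0.190 -2.698
4 -2 -4.757 0.127
5 -2 0.227 -3.580
6 -2 -5.972 0.528
7 -2 1.143 -4.532
8 -2 -7.424 1.310
9 -2 2.604 -5.699
10 -2 -9.329 2.523
11 -2 4.735 -7.249

(exact arithmetic carried between steps; '≈' marks a value shown rounded to 6 d.p. or computed from one; I and e_prev carry over from the previous line; the table rounds u and y to 3 d.p., halves away from zero)
n=0: y=0, sp=-2, e=sp−y=-2; I=-2, D=e−e_prev=-2; u=1/4·(-2)+1/2·(-2)+1/2·(-2)=-2.5; next y=-1/10·0+3/4·(-2.5)=-1.875
n=1: y=-1.875, sp=-2, e=sp−y=-0.125; I=-2.125, D=e−e_prev=1.875; u=1/4·(-0.125)+1/2·(-2.125)+1/2·1.875=-0.15625; next y=-1/10·(-1.875)+3/4·(-0.15625)≈0.070313
n=2: y≈0.070313, sp=-2, e=sp−y≈-2.070313; I≈-4.195313, D=e−e_prev≈-1.945313; u=1/4·(-2.070313)+1/2·(-4.195313)+1/2·(-1.945313)≈-3.587891; next y=-1/10·0.070313+3/4·(-3.587891)≈-2.697949
n=3: y≈-2.697949, sp=-2, e=sp−y≈0.697949; I≈-3.497363, D=e−e_prev≈2.768262; u=1/4·0.697949+1/2·(-3.497363)+1/2·2.768262≈-0.190063; next y=-1/10·(-2.697949)+3/4·(-0.190063)≈0.127247
n=4: y≈0.127247, sp=-2, e=sp−y≈-2.127247; I≈-5.624611, D=e−e_prev≈-2.825197; u=1/4·(-2.127247)+1/2·(-5.624611)+1/2·(-2.825197)≈-4.756715; next y=-1/10·0.127247+3/4·(-4.756715)≈-3.580261
n=5: y≈-3.580261, sp=-2, e=sp−y≈1.580261; I≈-4.044349, D=e−e_prev≈3.707509; u=1/4·1.580261+1/2·(-4.044349)+1/2·3.707509≈0.226645; next y=-1/10·(-3.580261)+3/4·0.226645≈0.528010
n=6: y≈0.528010, sp=-2, e=sp−y≈-2.528010; I≈-6.572359, D=e−e_prev≈-4.108271; u=1/4·(-2.528010)+1/2·(-6.572359)+1/2·(-4.108271)≈-5.972318; next y=-1/10·0.528010+3/4·(-5.972318)≈-4.532039
n=7: y≈-4.532039, sp=-2, e=sp−y≈2.532039; I≈-4.040320, D=e−e_prev≈5.060049; u=1/4·2.532039+1/2·(-4.040320)+1/2·5.060049≈1.142874; next y=-1/10·(-4.532039)+3/4·1.142874≈1.310360
n=8: y≈1.310360, sp=-2, e=sp−y≈-3.310360; I≈-7.350680, D=e−e_prev≈-5.842399; u=1/4·(-3.310360)+1/2·(-7.350680)+1/2·(-5.842399)≈-7.424129; next y=-1/10·1.310360+3/4·(-7.424129)≈-5.699133
n=9: y≈-5.699133, sp=-2, e=sp−y≈3.699133; I≈-3.651547, D=e−e_prev≈7.009492; u=1/4·3.699133+1/2·(-3.651547)+1/2·7.009492≈2.603756; next y=-1/10·(-5.699133)+3/4·2.603756≈2.522730
n=10: y≈2.522730, sp=-2, e=sp−y≈-4.522730; I≈-8.174277, D=e−e_prev≈-8.221863; u=1/4·(-4.522730)+1/2·(-8.174277)+1/2·(-8.221863)≈-9.328753; next y=-1/10·2.522730+3/4·(-9.328753)≈-7.248838
n=11: y≈-7.248838, sp=-2, e=sp−y≈5.248838; I≈-2.925440, D=e−e_prev≈9.771568; u=1/4·5.248838+1/2·(-2.925440)+1/2·9.771568≈4.735274; next y=-1/10·(-7.248838)+3/4·4.735274≈4.276339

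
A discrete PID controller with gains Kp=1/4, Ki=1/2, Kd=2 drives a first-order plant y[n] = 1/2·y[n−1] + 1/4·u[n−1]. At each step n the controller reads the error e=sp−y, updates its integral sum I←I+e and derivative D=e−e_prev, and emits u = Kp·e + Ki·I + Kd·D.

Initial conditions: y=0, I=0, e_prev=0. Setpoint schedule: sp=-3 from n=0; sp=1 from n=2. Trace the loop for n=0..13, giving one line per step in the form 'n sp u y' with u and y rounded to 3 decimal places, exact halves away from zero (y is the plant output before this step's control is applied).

0 -3 -8.250 0.000
1 -3 1.922 -2.063
2 1 4.171 -0.551
3 1 -3.655 0.767
4 1 2.665 -0.530
5 1 -1.726 0.401
6 1 2.175 -0.231
7 1 -0.287 0.428
8 1 2.103 0.142
9 1 0.710 0.597
10 1 2.154 0.476
11 1 1.348 0.776
12 1 2.201 0.725
13 1 1.720 0.913

(exact arithmetic carried between steps; '≈' marks a value shown rounded to 6 d.p. or computed from one; I and e_prev carry over from the previous line; the table rounds u and y to 3 d.p., halves away from zero)
n=0: y=0, sp=-3, e=sp−y=-3; I=-3, D=e−e_prev=-3; u=1/4·(-3)+1/2·(-3)+2·(-3)=-8.25; next y=1/2·0+1/4·(-8.25)=-2.0625
n=1: y=-2.0625, sp=-3, e=sp−y=-0.9375; I=-3.9375, D=e−e_prev=2.0625; u=1/4·(-0.9375)+1/2·(-3.9375)+2·2.0625=1.921875; next y=1/2·(-2.0625)+1/4·1.921875≈-0.550781
n=2: y≈-0.550781, sp=1, e=sp−y≈1.550781; I≈-2.386719, D=e−e_prev≈2.488281; u=1/4·1.550781+1/2·(-2.386719)+2·2.488281≈4.170898; next y=1/2·(-0.550781)+1/4·4.170898≈0.767334
n=3: y≈0.767334, sp=1, e=sp−y≈0.232666; I≈-2.154053, D=e−e_prev≈-1.318115; u=1/4·0.232666+1/2·(-2.154053)+2·(-1.318115)≈-3.655090; next y=1/2·0.767334+1/4·(-3.655090)≈-0.530106
n=4: y≈-0.530106, sp=1, e=sp−y≈1.530106; I≈-0.623947, D=e−e_prev≈1.297440; u=1/4·1.530106+1/2·(-0.623947)+2·1.297440≈2.665432; next y=1/2·(-0.530106)+1/4·2.665432≈0.401305
n=5: y≈0.401305, sp=1, e=sp−y≈0.598695; I≈-0.025252, D=e−e_prev≈-0.931411; u=1/4·0.598695+1/2·(-0.025252)+2·(-0.931411)≈-1.725774; next y=1/2·0.401305+1/4·(-1.725774)≈-0.230791
n=6: y≈-0.230791, sp=1, e=sp−y≈1.230791; I≈1.205539, D=e−e_prev≈0.632096; u=1/4·1.230791+1/2·1.205539+2·0.632096≈2.174659; next y=1/2·(-0.230791)+1/4·2.174659≈0.428269
n=7: y≈0.428269, sp=1, e=sp−y≈0.571731; I≈1.777269, D=e−e_prev≈-0.659060; u=1/4·0.571731+1/2·1.777269+2·(-0.659060)≈-0.286553; next y=1/2·0.428269+1/4·(-0.286553)≈0.142496
n=8: y≈0.142496, sp=1, e=sp−y≈0.857504; I≈2.634773, D=e−e_prev≈0.285773; u=1/4·0.857504+1/2·2.634773+2·0.285773≈2.103308; next y=1/2·0.142496+1/4·2.103308≈0.597075
n=9: y≈0.597075, sp=1, e=sp−y≈0.402925; I≈3.037698, D=e−e_prev≈-0.454579; u=1/4·0.402925+1/2·3.037698+2·(-0.454579)≈0.710422; next y=1/2·0.597075+1/4·0.710422≈0.476143
n=10: y≈0.476143, sp=1, e=sp−y≈0.523857; I≈3.561554, D=e−e_prev≈0.120932; u=1/4·0.523857+1/2·3.561554+2·0.120932≈2.153606; next y=1/2·0.476143+1/4·2.153606≈0.776473
n=11: y≈0.776473, sp=1, e=sp−y≈0.223527; I≈3.785081, D=e−e_prev≈-0.300330; u=1/4·0.223527+1/2·3.785081+2·(-0.300330)≈1.347763; next y=1/2·0.776473+1/4·1.347763≈0.725177
n=12: y≈0.725177, sp=1, e=sp−y≈0.274823; I≈4.059904, D=e−e_prev≈0.051296; u=1/4·0.274823+1/2·4.059904+2·0.051296≈2.201249; next y=1/2·0.725177+1/4·2.201249≈0.912901
n=13: y≈0.912901, sp=1, e=sp−y≈0.087099; I≈4.147003, D=e−e_prev≈-0.187724; u=1/4·0.087099+1/2·4.147003+2·(-0.187724)≈1.719829; next y=1/2·0.912901+1/4·1.719829≈0.886408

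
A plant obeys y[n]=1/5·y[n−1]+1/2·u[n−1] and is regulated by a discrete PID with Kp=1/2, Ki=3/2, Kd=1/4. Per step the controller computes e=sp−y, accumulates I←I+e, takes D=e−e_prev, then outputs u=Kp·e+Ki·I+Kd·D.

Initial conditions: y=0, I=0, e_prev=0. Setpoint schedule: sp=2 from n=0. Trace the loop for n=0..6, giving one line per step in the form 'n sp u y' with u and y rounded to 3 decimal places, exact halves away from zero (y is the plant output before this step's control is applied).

0 2 4.500 0.000
1 2 1.938 2.250
2 2 3.995 1.419
3 2 2.718 2.281
4 2 3.560 1.815
5 2 2.983 2.143
6 2 3.352 1.920

(exact arithmetic carried between steps; '≈' marks a value shown rounded to 6 d.p. or computed from one; I and e_prev carry over from the previous line; the table rounds u and y to 3 d.p., halves away from zero)
n=0: y=0, sp=2, e=sp−y=2; I=2, D=e−e_prev=2; u=1/2·2+3/2·2+1/4·2=4.5; next y=1/5·0+1/2·4.5=2.25
n=1: y=2.25, sp=2, e=sp−y=-0.25; I=1.75, D=e−e_prev=-2.25; u=1/2·(-0.25)+3/2·1.75+1/4·(-2.25)=1.9375; next y=1/5·2.25+1/2·1.9375=1.41875
n=2: y=1.41875, sp=2, e=sp−y=0.58125; I=2.33125, D=e−e_prev=0.83125; u=1/2·0.58125+3/2·2.33125+1/4·0.83125≈3.995313; next y=1/5·1.41875+1/2·3.995313≈2.281406
n=3: y≈2.281406, sp=2, e=sp−y≈-0.281406; I≈2.049844, D=e−e_prev≈-0.862656; u=1/2·(-0.281406)+3/2·2.049844+1/4·(-0.862656)≈2.718398; next y=1/5·2.281406+1/2·2.718398≈1.815480
n=4: y≈1.815480, sp=2, e=sp−y≈0.184520; I≈2.234363, D=e−e_prev≈0.465926; u=1/2·0.184520+3/2·2.234363+1/4·0.465926≈3.560286; next y=1/5·1.815480+1/2·3.560286≈2.143239
n=5: y≈2.143239, sp=2, e=sp−y≈-0.143239; I≈2.091124, D=e−e_prev≈-0.327759; u=1/2·(-0.143239)+3/2·2.091124+1/4·(-0.327759)≈2.983127; next y=1/5·2.143239+1/2·2.983127≈1.920211
n=6: y≈1.920211, sp=2, e=sp−y≈0.079789; I≈2.170913, D=e−e_prev≈0.223028; u=1/2·0.079789+3/2·2.170913+1/4·0.223028≈3.352021; next y=1/5·1.920211+1/2·3.352021≈2.060053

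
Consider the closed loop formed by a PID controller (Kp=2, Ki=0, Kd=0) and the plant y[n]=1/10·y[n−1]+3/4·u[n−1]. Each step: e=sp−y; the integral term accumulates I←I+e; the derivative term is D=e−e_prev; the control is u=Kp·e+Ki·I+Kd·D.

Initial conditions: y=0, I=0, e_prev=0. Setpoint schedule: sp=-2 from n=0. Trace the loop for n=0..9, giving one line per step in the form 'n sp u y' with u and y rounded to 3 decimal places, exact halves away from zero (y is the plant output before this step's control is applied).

0 -2 -4.000 0.000
1 -2 2.000 -3.000
2 -2 -6.400 1.200
3 -2 5.360 -4.680
4 -2 -11.104 3.552
5 -2 11.946 -7.973
6 -2 -20.324 8.162
7 -2 24.853 -14.427
8 -2 -38.395 17.197
9 -2 50.153 -27.076

(exact arithmetic carried between steps; '≈' marks a value shown rounded to 6 d.p. or computed from one; I and e_prev carry over from the previous line; the table rounds u and y to 3 d.p., halves away from zero)
n=0: y=0, sp=-2, e=sp−y=-2; I=-2, D=e−e_prev=-2; u=2·(-2)+0·(-2)+0·(-2)=-4; next y=1/10·0+3/4·(-4)=-3
n=1: y=-3, sp=-2, e=sp−y=1; I=-1, D=e−e_prev=3; u=2·1+0·(-1)+0·3=2; next y=1/10·(-3)+3/4·2=1.2
n=2: y=1.2, sp=-2, e=sp−y=-3.2; I=-4.2, D=e−e_prev=-4.2; u=2·(-3.2)+0·(-4.2)+0·(-4.2)=-6.4; next y=1/10·1.2+3/4·(-6.4)=-4.68
n=3: y=-4.68, sp=-2, e=sp−y=2.68; I=-1.52, D=e−e_prev=5.88; u=2·2.68+0·(-1.52)+0·5.88=5.36; next y=1/10·(-4.68)+3/4·5.36=3.552
n=4: y=3.552, sp=-2, e=sp−y=-5.552; I=-7.072, D=e−e_prev=-8.232; u=2·(-5.552)+0·(-7.072)+0·(-8.232)=-11.104; next y=1/10·3.552+3/4·(-11.104)=-7.9728
n=5: y=-7.9728, sp=-2, e=sp−y=5.9728; I=-1.0992, D=e−e_prev=11.5248; u=2·5.9728+0·(-1.0992)+0·11.5248=11.9456; next y=1/10·(-7.9728)+3/4·11.9456=8.16192
n=6: y=8.16192, sp=-2, e=sp−y=-10.16192; I=-11.26112, D=e−e_prev=-16.13472; u=2·(-10.16192)+0·(-11.26112)+0·(-16.13472)=-20.32384; next y=1/10·8.16192+3/4·(-20.32384)=-14.426688
n=7: y=-14.426688, sp=-2, e=sp−y=12.426688; I=1.165568, D=e−e_prev=22.588608; u=2·12.426688+0·1.165568+0·22.588608=24.853376; next y=1/10·(-14.426688)+3/4·24.853376≈17.197363
n=8: y≈17.197363, sp=-2, e=sp−y≈-19.197363; I≈-18.031795, D=e−e_prev≈-31.624051; u=2·(-19.197363)+0·(-18.031795)+0·(-31.624051)≈-38.394726; next y=1/10·17.197363+3/4·(-38.394726)≈-27.076308
n=9: y≈-27.076308, sp=-2, e=sp−y≈25.076308; I≈7.044513, D=e−e_prev≈44.273672; u=2·25.076308+0·7.044513+0·44.273672≈50.152617; next y=1/10·(-27.076308)+3/4·50.152617≈34.906832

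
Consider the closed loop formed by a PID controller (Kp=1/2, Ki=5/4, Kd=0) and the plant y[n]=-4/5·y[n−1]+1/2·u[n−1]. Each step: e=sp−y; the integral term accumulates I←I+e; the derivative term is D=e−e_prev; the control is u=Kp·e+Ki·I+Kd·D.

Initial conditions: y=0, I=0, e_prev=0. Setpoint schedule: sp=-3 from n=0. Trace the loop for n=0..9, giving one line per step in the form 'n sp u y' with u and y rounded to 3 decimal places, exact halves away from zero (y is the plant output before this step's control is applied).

(exact arithmetic carried between steps; '≈' marks a value shown rounded to 6 d.p. or computed from one; I and e_prev carry over from the previous line; the table rounds u and y to 3 d.p., halves away from zero)
n=0: y=0, sp=-3, e=sp−y=-3; I=-3, D=e−e_prev=-3; u=1/2·(-3)+5/4·(-3)+0·(-3)=-5.25; next y=-4/5·0+1/2·(-5.25)=-2.625
n=1: y=-2.625, sp=-3, e=sp−y=-0.375; I=-3.375, D=e−e_prev=2.625; u=1/2·(-0.375)+5/4·(-3.375)+0·2.625=-4.40625; next y=-4/5·(-2.625)+1/2·(-4.40625)=-0.103125
n=2: y=-0.103125, sp=-3, e=sp−y=-2.896875; I=-6.271875, D=e−e_prev=-2.521875; u=1/2·(-2.896875)+5/4·(-6.271875)+0·(-2.521875)≈-9.288281; next y=-4/5·(-0.103125)+1/2·(-9.288281)≈-4.561641
n=3: y≈-4.561641, sp=-3, e=sp−y≈1.561641; I≈-4.710234, D=e−e_prev≈4.458516; u=1/2·1.561641+5/4·(-4.710234)+0·4.458516≈-5.106973; next y=-4/5·(-4.561641)+1/2·(-5.106973)≈1.095826
n=4: y≈1.095826, sp=-3, e=sp−y≈-4.095826; I≈-8.806061, D=e−e_prev≈-5.657467; u=1/2·(-4.095826)+5/4·(-8.806061)+0·(-5.657467)≈-13.055489; next y=-4/5·1.095826+1/2·(-13.055489)≈-7.404405
n=5: y≈-7.404405, sp=-3, e=sp−y≈4.404405; I≈-4.401655, D=e−e_prev≈8.500231; u=1/2·4.404405+5/4·(-4.401655)+0·8.500231≈-3.299866; next y=-4/5·(-7.404405)+1/2·(-3.299866)≈4.273591
n=6: y≈4.273591, sp=-3, e=sp−y≈-7.273591; I≈-11.675246, D=e−e_prev≈-11.677996; u=1/2·(-7.273591)+5/4·(-11.675246)+0·(-11.677996)≈-18.230853; next y=-4/5·4.273591+1/2·(-18.230853)≈-12.534300
n=7: y≈-12.534300, sp=-3, e=sp−y≈9.534300; I≈-2.140947, D=e−e_prev≈16.807891; u=1/2·9.534300+5/4·(-2.140947)+0·16.807891≈2.090966; next y=-4/5·(-12.534300)+1/2·2.090966≈11.072923
n=8: y≈11.072923, sp=-3, e=sp−y≈-14.072923; I≈-16.213870, D=e−e_prev≈-23.607222; u=1/2·(-14.072923)+5/4·(-16.213870)+0·(-23.607222)≈-27.303798; next y=-4/5·11.072923+1/2·(-27.303798)≈-22.510237
n=9: y≈-22.510237, sp=-3, e=sp−y≈19.510237; I≈3.296368, D=e−e_prev≈33.583160; u=1/2·19.510237+5/4·3.296368+0·33.583160≈13.875579; next y=-4/5·(-22.510237)+1/2·13.875579≈24.945979

0 -3 -5.250 0.000
1 -3 -4.406 -2.625
2 -3 -9.288 -0.103
3 -3 -5.107 -4.562
4 -3 -13.055 1.096
5 -3 -3.300 -7.404
6 -3 -18.231 4.274
7 -3 2.091 -12.534
8 -3 -27.304 11.073
9 -3 13.876 -22.510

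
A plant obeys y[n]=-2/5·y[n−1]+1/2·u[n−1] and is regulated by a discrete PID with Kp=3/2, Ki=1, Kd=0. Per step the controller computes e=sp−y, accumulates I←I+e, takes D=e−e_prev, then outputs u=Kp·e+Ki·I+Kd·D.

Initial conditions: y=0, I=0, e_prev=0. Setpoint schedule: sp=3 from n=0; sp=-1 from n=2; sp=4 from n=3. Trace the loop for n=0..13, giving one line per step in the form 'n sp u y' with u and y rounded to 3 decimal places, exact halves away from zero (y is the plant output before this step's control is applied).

0 3 7.500 0.000
1 3 1.125 3.750
2 -1 2.094 -0.938
3 4 8.633 1.422
4 4 5.396 3.748
5 4 12.020 1.199
6 4 3.993 5.530
7 4 16.828 -0.216
8 4 -0.746 8.500
9 4 25.437 -3.773
10 4 -11.792 14.228
11 4 42.517 -11.587
12 4 -35.597 25.893
13 4 77.632 -28.156

(exact arithmetic carried between steps; '≈' marks a value shown rounded to 6 d.p. or computed from one; I and e_prev carry over from the previous line; the table rounds u and y to 3 d.p., halves away from zero)
n=0: y=0, sp=3, e=sp−y=3; I=3, D=e−e_prev=3; u=3/2·3+1·3+0·3=7.5; next y=-2/5·0+1/2·7.5=3.75
n=1: y=3.75, sp=3, e=sp−y=-0.75; I=2.25, D=e−e_prev=-3.75; u=3/2·(-0.75)+1·2.25+0·(-3.75)=1.125; next y=-2/5·3.75+1/2·1.125=-0.9375
n=2: y=-0.9375, sp=-1, e=sp−y=-0.0625; I=2.1875, D=e−e_prev=0.6875; u=3/2·(-0.0625)+1·2.1875+0·0.6875=2.09375; next y=-2/5·(-0.9375)+1/2·2.09375=1.421875
n=3: y=1.421875, sp=4, e=sp−y=2.578125; I=4.765625, D=e−e_prev=2.640625; u=3/2·2.578125+1·4.765625+0·2.640625≈8.632813; next y=-2/5·1.421875+1/2·8.632813≈3.747656
n=4: y≈3.747656, sp=4, e=sp−y≈0.252344; I≈5.017969, D=e−e_prev≈-2.325781; u=3/2·0.252344+1·5.017969+0·(-2.325781)≈5.396484; next y=-2/5·3.747656+1/2·5.396484≈1.199180
n=5: y≈1.199180, sp=4, e=sp−y≈2.800820; I≈7.818789, D=e−e_prev≈2.548477; u=3/2·2.800820+1·7.818789+0·2.548477≈12.020020; next y=-2/5·1.199180+1/2·12.020020≈5.530338
n=6: y≈5.530338, sp=4, e=sp−y≈-1.530338; I≈6.288451, D=e−e_prev≈-4.331158; u=3/2·(-1.530338)+1·6.288451+0·(-4.331158)≈3.992944; next y=-2/5·5.530338+1/2·3.992944≈-0.215663
n=7: y≈-0.215663, sp=4, e=sp−y≈4.215663; I≈10.504114, D=e−e_prev≈5.746001; u=3/2·4.215663+1·10.504114+0·5.746001≈16.827609; next y=-2/5·(-0.215663)+1/2·16.827609≈8.500070
n=8: y≈8.500070, sp=4, e=sp−y≈-4.500070; I≈6.004045, D=e−e_prev≈-8.715733; u=3/2·(-4.500070)+1·6.004045+0·(-8.715733)≈-0.746060; next y=-2/5·8.500070+1/2·(-0.746060)≈-3.773058
n=9: y≈-3.773058, sp=4, e=sp−y≈7.773058; I≈13.777102, D=e−e_prev≈12.273127; u=3/2·7.773058+1·13.777102+0·12.273127≈25.436689; next y=-2/5·(-3.773058)+1/2·25.436689≈14.227567
n=10: y≈14.227567, sp=4, e=sp−y≈-10.227567; I≈3.549535, D=e−e_prev≈-18.000625; u=3/2·(-10.227567)+1·3.549535+0·(-18.000625)≈-11.791816; next y=-2/5·14.227567+1/2·(-11.791816)≈-11.586935
n=11: y≈-11.586935, sp=4, e=sp−y≈15.586935; I≈19.136470, D=e−e_prev≈25.814502; u=3/2·15.586935+1·19.136470+0·25.814502≈42.516873; next y=-2/5·(-11.586935)+1/2·42.516873≈25.893210
n=12: y≈25.893210, sp=4, e=sp−y≈-21.893210; I≈-2.756740, D=e−e_prev≈-37.480145; u=3/2·(-21.893210)+1·(-2.756740)+0·(-37.480145)≈-35.596556; next y=-2/5·25.893210+1/2·(-35.596556)≈-28.155562
n=13: y≈-28.155562, sp=4, e=sp−y≈32.155562; I≈29.398822, D=e−e_prev≈54.048772; u=3/2·32.155562+1·29.398822+0·54.048772≈77.632165; next y=-2/5·(-28.155562)+1/2·77.632165≈50.078307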